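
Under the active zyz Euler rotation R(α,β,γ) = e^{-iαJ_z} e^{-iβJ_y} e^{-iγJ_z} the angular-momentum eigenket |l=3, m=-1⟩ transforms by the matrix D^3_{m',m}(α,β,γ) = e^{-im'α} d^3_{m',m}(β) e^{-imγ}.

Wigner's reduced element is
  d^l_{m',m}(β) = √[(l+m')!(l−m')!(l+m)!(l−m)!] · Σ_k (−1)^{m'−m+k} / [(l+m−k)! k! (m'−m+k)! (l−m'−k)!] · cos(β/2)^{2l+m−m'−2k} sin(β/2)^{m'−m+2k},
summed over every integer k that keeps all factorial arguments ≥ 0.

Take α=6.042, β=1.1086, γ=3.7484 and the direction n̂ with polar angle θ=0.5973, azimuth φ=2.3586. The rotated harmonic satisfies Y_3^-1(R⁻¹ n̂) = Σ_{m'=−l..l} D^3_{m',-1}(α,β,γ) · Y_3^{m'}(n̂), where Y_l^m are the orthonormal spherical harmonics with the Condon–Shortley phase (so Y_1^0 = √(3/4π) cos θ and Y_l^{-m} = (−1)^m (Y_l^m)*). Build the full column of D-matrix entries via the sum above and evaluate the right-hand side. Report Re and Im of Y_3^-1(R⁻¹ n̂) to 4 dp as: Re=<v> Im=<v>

Need the full column D^3_{m',-1} for m'=−3..3 at α=6.042, β=1.1086, γ=3.7484.
cos(β/2)=0.850269, sin(β/2)=0.526348
d^3_{-3,-1}: single k=2 term ⇒ +0.560812;  D = -0.556995+0.065325i
d^3_{-2,-1}: k∈[1..2] ⇒ +0.739699 -0.566916 = +0.172783;  D = -0.171447-0.021445i
d^3_{-1,-1}: k∈[0..2] ⇒ +0.377866 -1.158409 +0.332933 = -0.447610;  D = +0.418023+0.160034i
d^3_{0,-1}: k∈[0..2] ⇒ -0.810300 +0.931538 -0.118991 = +0.002247;  D = -0.001846-0.001282i
d^3_{1,-1}: k∈[0..2] ⇒ +0.868807 -0.443911 +0.021264 = +0.446160;  D = -0.295130-0.334599i
d^3_{2,-1}: k∈[0..1] ⇒ -0.566916 +0.108623 = -0.458293;  D = +0.212288+0.406160i
d^3_{3,-1}: single k=0 term ⇒ +0.214907;  D = -0.051174-0.208725i
Y_3^{m'}(θ=0.5973,φ=2.3586) and Σ D·Y over m':
  (-0.5570+0.0653i)·(+0.0521-0.0529i)  (-0.1714-0.0214i)·(+0.0013+0.2673i)  (+0.4180+0.1600i)·(-0.3116-0.3101i)  (-0.0018-0.0013i)·(+0.1291+0.0000i)  (-0.2951-0.3346i)·(+0.3116-0.3101i)  (+0.2123+0.4062i)·(+0.0013-0.2673i)  (-0.0512-0.2087i)·(-0.0521-0.0529i)
Y_3^-1(R⁻¹ n̂) = -0.196159-0.248035i

Re=-0.1962 Im=-0.2480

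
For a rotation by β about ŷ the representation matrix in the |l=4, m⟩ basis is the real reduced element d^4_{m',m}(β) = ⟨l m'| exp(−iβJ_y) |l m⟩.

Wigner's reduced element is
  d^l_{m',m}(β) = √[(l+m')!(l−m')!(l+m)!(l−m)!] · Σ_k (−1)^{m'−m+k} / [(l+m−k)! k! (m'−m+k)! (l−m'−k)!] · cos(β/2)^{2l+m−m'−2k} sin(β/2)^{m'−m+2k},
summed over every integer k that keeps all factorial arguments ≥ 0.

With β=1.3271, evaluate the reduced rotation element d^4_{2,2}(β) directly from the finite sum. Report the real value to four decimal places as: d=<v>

d=-0.1084

d^4_{2,2}(β=1.3271) via Wigner's sum:
Half-angle: c=0.787811, s=0.615917. N=√(720·2·720·2)=1440.000000
k: max(0,(2)−(2))=0 … min(4+(2),4−(2))=2
  k=0: (−1)^0·1440.0000/(1440)·0.7878^8·0.6159^0 = +0.148380
  k=1: (−1)^1·1440.0000/(120)·0.7878^6·0.6159^2 = -1.088322
  k=2: (−1)^2·1440.0000/(96)·0.7878^4·0.6159^4 = +0.831513
d^4_{2,2}(1.3271) = +0.148380 -1.088322 +0.831513 = -0.108430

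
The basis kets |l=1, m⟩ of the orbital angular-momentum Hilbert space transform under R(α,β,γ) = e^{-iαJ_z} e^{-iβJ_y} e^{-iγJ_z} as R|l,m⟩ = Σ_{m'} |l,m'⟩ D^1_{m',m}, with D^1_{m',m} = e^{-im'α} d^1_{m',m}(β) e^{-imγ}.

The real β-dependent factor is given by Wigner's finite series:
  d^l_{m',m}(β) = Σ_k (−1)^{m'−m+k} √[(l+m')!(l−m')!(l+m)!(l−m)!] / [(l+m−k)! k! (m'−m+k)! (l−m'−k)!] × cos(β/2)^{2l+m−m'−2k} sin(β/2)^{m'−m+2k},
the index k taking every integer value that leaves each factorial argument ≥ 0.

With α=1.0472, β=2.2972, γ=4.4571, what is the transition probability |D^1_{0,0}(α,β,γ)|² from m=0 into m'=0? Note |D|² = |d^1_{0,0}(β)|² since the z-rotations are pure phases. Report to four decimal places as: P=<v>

P=0.4411

Split into d^1_{0,0}(β=2.2972) × two z-phases.
Half-angle: c=0.409765, s=0.912191. N=√(1·1·1·1)=1.000000
k∈{0,1} keeps every argument non-negative
  k=0: (−1)^0·1.0000/(1)·0.4098^2·0.9122^0 = +0.167907
  k=1: (−1)^1·1.0000/(1)·0.4098^0·0.9122^2 = -0.832093
d^1_{0,0}(2.2972) = +0.167907 -0.832093 = -0.664185
|D^1_{0,0}|² = |d^1_{0,0}(β)|² = (-0.664185)² = 0.441142 (the z-rotation phases have unit modulus)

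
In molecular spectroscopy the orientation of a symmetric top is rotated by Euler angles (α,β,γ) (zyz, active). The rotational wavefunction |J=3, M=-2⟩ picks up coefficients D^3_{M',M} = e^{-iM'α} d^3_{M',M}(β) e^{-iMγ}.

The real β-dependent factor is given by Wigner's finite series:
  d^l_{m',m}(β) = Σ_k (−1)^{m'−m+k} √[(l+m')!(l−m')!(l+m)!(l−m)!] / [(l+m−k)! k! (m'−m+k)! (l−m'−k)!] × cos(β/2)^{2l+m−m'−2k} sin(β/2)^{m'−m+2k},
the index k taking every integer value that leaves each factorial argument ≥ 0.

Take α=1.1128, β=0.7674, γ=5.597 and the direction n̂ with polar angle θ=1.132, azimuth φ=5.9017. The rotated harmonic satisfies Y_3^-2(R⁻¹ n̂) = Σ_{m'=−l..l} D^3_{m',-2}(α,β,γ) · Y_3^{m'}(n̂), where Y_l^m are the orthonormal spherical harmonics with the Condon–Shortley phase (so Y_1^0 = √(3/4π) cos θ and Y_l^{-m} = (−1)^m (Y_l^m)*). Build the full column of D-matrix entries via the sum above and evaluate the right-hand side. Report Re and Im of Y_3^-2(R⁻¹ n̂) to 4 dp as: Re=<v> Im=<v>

Need the full column D^3_{m',-2} for m'=−3..3 at α=1.1128, β=0.7674, γ=5.597.
cos(β/2)=0.927286, sin(β/2)=0.374354
d^3_{-3,-2}: single k=1 term ⇒ +0.628675;  D = -0.242055+0.580209i
d^3_{-2,-2}: k∈[0..1] ⇒ +0.635743 -0.518071 = +0.117672;  D = +0.077376+0.088655i
d^3_{-1,-2}: k∈[0..1] ⇒ -0.811616 +0.264556 = -0.547060;  D = -0.528733+0.140411i
d^3_{0,-2}: k∈[0..1] ⇒ +0.567519 -0.092495 = +0.475024;  D = +0.093640-0.465703i
d^3_{1,-2}: k∈[0..1] ⇒ -0.264556 +0.021559 = -0.242998;  D = +0.192498+0.148298i
d^3_{2,-2}: k∈[0..1] ⇒ +0.084436 -0.002752 = +0.081684;  D = -0.073324+0.035998i
d^3_{3,-2}: single k=0 term ⇒ -0.016699;  D = +0.000027-0.016699i
Y_3^{m'}(θ=1.132,φ=5.9017) and Σ D·Y over m':
  (-0.2421+0.5802i)·(+0.1280+0.2818i)  (+0.0774+0.0887i)·(+0.2572+0.2459i)  (-0.5287+0.1404i)·(-0.0265-0.0106i)  (+0.0936-0.4657i)·(-0.3325+0.0000i)  (+0.1925+0.1483i)·(+0.0265-0.0106i)  (-0.0733+0.0360i)·(+0.2572-0.2459i)  (+0.0000-0.0167i)·(-0.1280+0.2818i)
Y_3^-2(R⁻¹ n̂) = -0.210676+0.235961i

Re=-0.2107 Im=0.2360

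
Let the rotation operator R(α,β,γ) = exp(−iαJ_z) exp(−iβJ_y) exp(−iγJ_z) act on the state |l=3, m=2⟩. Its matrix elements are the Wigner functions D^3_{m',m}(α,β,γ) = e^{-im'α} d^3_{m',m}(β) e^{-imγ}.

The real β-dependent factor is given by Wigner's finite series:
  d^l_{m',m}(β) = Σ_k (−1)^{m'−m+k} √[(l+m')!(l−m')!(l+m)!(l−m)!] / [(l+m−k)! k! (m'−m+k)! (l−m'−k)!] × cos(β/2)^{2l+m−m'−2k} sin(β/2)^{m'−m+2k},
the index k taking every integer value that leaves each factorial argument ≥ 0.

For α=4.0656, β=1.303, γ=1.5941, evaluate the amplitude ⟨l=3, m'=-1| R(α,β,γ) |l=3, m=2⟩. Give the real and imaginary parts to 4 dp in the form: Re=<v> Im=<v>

Split into d^3_{-1,2}(β=1.303) × two z-phases.
c=cos(1.303/2)=0.795175, s=sin(1.303/2)=0.606380; N=√[2·24·120·1]=75.894664
Admissible k: 3..4 (factorial args all ≥0)
  k=3: (−1)^0·75.8947/(12)·0.7952^3·0.6064^3 = +0.709010
  k=4: (−1)^1·75.8947/(24)·0.7952^1·0.6064^5 = -0.206152
d^3_{-1,2}(1.303) = +0.709010 -0.206152 = +0.502859
D = (-0.602627-0.798023i)·(+0.502859)·(-0.998914+0.046590i) = +0.321404+0.386739i

Re=0.3214 Im=0.3867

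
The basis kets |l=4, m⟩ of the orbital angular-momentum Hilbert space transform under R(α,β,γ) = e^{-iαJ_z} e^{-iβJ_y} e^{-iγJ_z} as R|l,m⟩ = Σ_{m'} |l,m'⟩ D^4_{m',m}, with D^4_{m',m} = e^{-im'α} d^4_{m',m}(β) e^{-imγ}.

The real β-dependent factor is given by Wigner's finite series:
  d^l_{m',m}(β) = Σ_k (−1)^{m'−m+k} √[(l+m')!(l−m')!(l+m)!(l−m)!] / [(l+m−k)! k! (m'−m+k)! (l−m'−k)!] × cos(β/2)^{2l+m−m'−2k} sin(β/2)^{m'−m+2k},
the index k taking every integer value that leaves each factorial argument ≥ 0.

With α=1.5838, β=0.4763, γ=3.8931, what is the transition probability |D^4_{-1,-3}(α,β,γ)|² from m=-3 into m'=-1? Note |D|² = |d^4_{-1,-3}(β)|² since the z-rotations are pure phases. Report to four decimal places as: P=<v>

First d^4_{-1,-3}(β=0.4763), then the phase factors e^{-i(-1)α} and e^{-i(-3)γ}:
c=cos(0.4763/2)=0.971776, s=sin(0.4763/2)=0.235905; N=√[6·120·1·5040]=1904.940944
Admissible k: 0..1 (factorial args all ≥0)
  k=0: (−1)^2·1904.9409/(240)·0.9718^6·0.2359^2 = +0.372000
  k=1: (−1)^3·1904.9409/(144)·0.9718^4·0.2359^4 = -0.036537
d^4_{-1,-3}(0.4763) = +0.372000 -0.036537 = +0.335463
|D^4_{-1,-3}|² = |d^4_{-1,-3}(β)|² = (+0.335463)² = 0.112535 (the z-rotation phases have unit modulus)

P=0.1125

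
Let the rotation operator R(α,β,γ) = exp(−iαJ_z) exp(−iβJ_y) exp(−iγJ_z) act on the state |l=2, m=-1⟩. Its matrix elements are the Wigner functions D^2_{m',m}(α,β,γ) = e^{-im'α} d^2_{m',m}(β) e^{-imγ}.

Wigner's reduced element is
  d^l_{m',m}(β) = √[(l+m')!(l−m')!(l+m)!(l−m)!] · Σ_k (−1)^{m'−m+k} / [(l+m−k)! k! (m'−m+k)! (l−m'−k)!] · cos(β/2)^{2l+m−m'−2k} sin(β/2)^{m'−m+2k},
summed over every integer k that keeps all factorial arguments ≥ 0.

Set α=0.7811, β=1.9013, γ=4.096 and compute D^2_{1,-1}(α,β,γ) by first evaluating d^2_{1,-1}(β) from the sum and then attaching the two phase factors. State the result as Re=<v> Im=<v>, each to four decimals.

Re=-0.2289 Im=-0.0401

Split into d^2_{1,-1}(β=1.9013) × two z-phases.
With c≡cos(β/2)=0.581154 and s≡sin(β/2)=0.813793, N=[6·1·1·6]^{1/2}=6.000000
The bounds max(0,m−m')=0 and min(l+m,l−m')=1 give 2 terms
  k=0: (−1)^2·6.0000/(2)·0.5812^2·0.8138^2 = +0.671015
  k=1: (−1)^3·6.0000/(6)·0.5812^0·0.8138^4 = -0.438588
d^2_{1,-1}(1.9013) = +0.671015 -0.438588 = +0.232427
Attach z-rotation phases: D = e^{-i(1)(0.7811)}·(+0.232427)·e^{-i(-1)(4.096)} = -0.228946-0.040080i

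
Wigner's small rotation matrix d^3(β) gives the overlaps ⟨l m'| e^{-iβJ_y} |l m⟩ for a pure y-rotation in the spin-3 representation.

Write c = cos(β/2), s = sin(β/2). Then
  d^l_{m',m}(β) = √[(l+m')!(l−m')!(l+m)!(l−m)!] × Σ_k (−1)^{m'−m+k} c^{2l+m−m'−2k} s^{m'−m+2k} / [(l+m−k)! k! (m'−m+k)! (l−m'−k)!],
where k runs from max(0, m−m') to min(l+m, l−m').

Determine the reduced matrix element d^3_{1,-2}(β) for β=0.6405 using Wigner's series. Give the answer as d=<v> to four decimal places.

d^3_{1,-2}(β=0.6405) via Wigner's sum:
With c≡cos(β/2)=0.949157 and s≡sin(β/2)=0.314804, N=[24·2·1·120]^{1/2}=75.894664
k: max(0,(-2)−(1))=0 … min(3+(-2),3−(1))=1
  k=0: (−1)^3·75.8947/(12)·0.9492^3·0.3148^3 = -0.168719
  k=1: (−1)^4·75.8947/(24)·0.9492^1·0.3148^5 = +0.009280
d^3_{1,-2}(0.6405) = -0.168719 +0.009280 = -0.159439

d=-0.1594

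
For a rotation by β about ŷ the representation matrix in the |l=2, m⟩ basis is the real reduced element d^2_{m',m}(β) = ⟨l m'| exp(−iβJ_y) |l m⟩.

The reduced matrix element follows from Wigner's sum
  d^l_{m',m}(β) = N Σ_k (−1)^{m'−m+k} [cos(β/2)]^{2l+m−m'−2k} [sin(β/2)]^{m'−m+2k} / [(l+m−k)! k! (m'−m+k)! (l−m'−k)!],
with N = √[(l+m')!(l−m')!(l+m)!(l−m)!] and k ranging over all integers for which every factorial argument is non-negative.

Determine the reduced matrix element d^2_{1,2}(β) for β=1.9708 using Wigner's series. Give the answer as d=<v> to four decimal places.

d=0.2812

d^2_{1,2}(β=1.9708) via Wigner's sum:
Half-angle: c=0.552530, s=0.833493. N=√(6·1·24·1)=12.000000
k: max(0,(2)−(1))=1 … min(2+(2),2−(1))=1
  k=1: (−1)^0·12.0000/(6)·0.5525^3·0.8335^1 = +0.281189
d^2_{1,2}(1.9708) = +0.281189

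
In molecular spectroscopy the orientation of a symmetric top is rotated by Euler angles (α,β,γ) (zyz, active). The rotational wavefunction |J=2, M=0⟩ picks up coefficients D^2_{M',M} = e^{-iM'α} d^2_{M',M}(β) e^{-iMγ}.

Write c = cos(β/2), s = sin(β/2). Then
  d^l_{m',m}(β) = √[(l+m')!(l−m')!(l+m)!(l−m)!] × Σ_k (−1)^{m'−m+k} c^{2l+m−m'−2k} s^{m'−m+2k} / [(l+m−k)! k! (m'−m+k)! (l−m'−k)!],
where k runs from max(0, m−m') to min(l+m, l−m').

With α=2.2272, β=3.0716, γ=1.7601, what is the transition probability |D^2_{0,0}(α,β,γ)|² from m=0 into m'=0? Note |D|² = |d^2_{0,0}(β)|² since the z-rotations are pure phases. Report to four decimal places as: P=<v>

D^2_{0,0}(2.2272,3.0716,1.7601) = e^{-i·0·2.2272}·d^2_{0,0}(3.0716)·e^{-i·0·1.7601}. Compute d first:
With c≡cos(β/2)=0.034989 and s≡sin(β/2)=0.999388, N=[2·2·2·2]^{1/2}=4.000000
Admissible k: 0..2 (factorial args all ≥0)
  k=0: (−1)^0·4.0000/(4)·0.0350^4·0.9994^0 = +0.000001
  k=1: (−1)^1·4.0000/(1)·0.0350^2·0.9994^2 = -0.004891
  k=2: (−1)^2·4.0000/(4)·0.0350^0·0.9994^4 = +0.997553
d^2_{0,0}(3.0716) = +0.000001 -0.004891 +0.997553 = +0.992664
|D^2_{0,0}|² = |d^2_{0,0}(β)|² = (+0.992664)² = 0.985381 (the z-rotation phases have unit modulus)

P=0.9854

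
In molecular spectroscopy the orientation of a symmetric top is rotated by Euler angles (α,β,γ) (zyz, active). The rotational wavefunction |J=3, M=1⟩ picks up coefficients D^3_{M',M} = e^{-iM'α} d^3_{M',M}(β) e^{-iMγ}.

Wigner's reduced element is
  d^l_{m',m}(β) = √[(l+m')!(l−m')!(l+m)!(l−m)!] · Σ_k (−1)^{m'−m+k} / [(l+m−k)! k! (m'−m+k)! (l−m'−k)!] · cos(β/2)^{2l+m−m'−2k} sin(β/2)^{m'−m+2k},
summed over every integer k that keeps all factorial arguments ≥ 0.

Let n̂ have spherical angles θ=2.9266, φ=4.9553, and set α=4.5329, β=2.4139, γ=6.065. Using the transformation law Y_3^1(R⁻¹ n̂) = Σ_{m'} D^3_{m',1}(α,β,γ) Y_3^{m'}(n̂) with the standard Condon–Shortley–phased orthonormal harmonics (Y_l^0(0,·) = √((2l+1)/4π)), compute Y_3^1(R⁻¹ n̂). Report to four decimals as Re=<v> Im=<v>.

Need the full column D^3_{m',1} for m'=−3..3 at α=4.5329, β=2.4139, γ=6.065.
cos(β/2)=0.355871, sin(β/2)=0.934535
d^3_{-3,1}: single k=4 term ⇒ +0.374123;  D = +0.117786+0.355097i
d^3_{-2,1}: k∈[3..4] ⇒ +0.232646 -0.802178 = -0.569532;  D = +0.563896-0.079921i
d^3_{-1,1}: k∈[2..4] ⇒ +0.084046 -0.772784 +0.666152 = -0.022587;  D = -0.000874+0.022570i
d^3_{0,1}: k∈[1..3] ⇒ +0.018478 -0.382277 +0.878742 = +0.514943;  D = +0.502735+0.111464i
d^3_{1,1}: k∈[0..2] ⇒ +0.002031 -0.112061 +0.579588 = +0.469559;  D = -0.181848+0.432916i
d^3_{2,1}: k∈[0..1] ⇒ -0.016868 +0.232646 = +0.215778;  D = -0.180825-0.117739i
d^3_{3,1}: single k=0 term ⇒ +0.054251;  D = +0.037243-0.039448i
Y_3^{m'}(θ=2.9266,φ=4.9553) and Σ D·Y over m':
  (+0.1178+0.3551i)·(-0.0027-0.0030i)  (+0.5639-0.0799i)·(+0.0402-0.0212i)  (-0.0009+0.0226i)·(+0.0626+0.2525i)  (+0.5027+0.1115i)·(-0.6462+0.0000i)  (-0.1818+0.4329i)·(-0.0626+0.2525i)  (-0.1808-0.1177i)·(+0.0402+0.0212i)  (+0.0372-0.0394i)·(+0.0027-0.0030i)
Y_3^1(R⁻¹ n̂) = -0.411606-0.169109i

Re=-0.4116 Im=-0.1691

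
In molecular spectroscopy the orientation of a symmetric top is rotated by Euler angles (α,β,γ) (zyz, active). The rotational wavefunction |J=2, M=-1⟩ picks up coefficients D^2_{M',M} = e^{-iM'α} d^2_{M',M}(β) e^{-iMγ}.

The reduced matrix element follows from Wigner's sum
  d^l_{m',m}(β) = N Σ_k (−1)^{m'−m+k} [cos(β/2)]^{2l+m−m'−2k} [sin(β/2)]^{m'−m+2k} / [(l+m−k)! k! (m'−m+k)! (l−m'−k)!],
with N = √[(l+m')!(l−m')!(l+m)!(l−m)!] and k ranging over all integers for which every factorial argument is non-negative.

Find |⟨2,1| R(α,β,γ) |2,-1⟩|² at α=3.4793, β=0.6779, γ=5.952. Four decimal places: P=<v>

D^2_{1,-1}(3.4793,0.6779,5.952) = e^{-i·1·3.4793}·d^2_{1,-1}(0.6779)·e^{-i·-1·5.952}. Compute d first:
c=cos(0.6779/2)=0.943104, s=sin(0.6779/2)=0.332497; N=√[6·1·1·6]=6.000000
The bounds max(0,m−m')=0 and min(l+m,l−m')=1 give 2 terms
  k=0: (−1)^2·6.0000/(2)·0.9431^2·0.3325^2 = +0.294996
  k=1: (−1)^3·6.0000/(6)·0.9431^0·0.3325^4 = -0.012222
d^2_{1,-1}(0.6779) = +0.294996 -0.012222 = +0.282774
|D^2_{1,-1}|² = |d^2_{1,-1}(β)|² = (+0.282774)² = 0.079961 (the z-rotation phases have unit modulus)

P=0.0800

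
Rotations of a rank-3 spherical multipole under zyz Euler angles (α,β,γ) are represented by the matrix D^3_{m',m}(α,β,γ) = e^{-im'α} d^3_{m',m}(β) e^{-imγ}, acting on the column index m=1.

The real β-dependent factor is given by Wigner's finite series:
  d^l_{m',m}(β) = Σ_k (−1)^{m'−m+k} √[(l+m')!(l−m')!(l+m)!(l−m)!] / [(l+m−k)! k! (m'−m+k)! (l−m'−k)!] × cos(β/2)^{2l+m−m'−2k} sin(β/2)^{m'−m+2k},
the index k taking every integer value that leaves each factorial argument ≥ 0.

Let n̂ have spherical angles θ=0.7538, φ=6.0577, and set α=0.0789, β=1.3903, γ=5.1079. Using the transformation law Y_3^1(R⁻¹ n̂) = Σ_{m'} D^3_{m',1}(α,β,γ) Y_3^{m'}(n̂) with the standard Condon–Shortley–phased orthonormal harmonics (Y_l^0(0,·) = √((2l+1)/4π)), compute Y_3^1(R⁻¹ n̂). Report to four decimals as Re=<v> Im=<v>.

Need the full column D^3_{m',1} for m'=−3..3 at α=0.0789, β=1.3903, γ=5.1079.
cos(β/2)=0.767958, sin(β/2)=0.640501
d^3_{-3,1}: single k=4 term ⇒ +0.384413;  D = +0.060793+0.379576i
d^3_{-2,1}: k∈[3..4] ⇒ +0.752663 -0.261779 = +0.490884;  D = +0.115593+0.477080i
d^3_{-1,1}: k∈[2..4] ⇒ +0.856129 -0.794041 +0.069043 = +0.131131;  D = +0.040827+0.124614i
d^3_{0,1}: k∈[1..3] ⇒ +0.592648 -1.236751 +0.286765 = -0.357339;  D = -0.137675-0.329752i
d^3_{1,1}: k∈[0..2] ⇒ +0.205127 -1.141506 +0.595531 = -0.340848;  D = -0.155704-0.303205i
d^3_{2,1}: k∈[0..1] ⇒ -0.541011 +0.752663 = +0.211652;  D = +0.111225+0.180071i
d^3_{3,1}: single k=0 term ⇒ +0.552629;  D = +0.326565+0.445819i
Y_3^{m'}(θ=0.7538,φ=6.0577) and Σ D·Y over m':
  (+0.0608+0.3796i)·(+0.1043+0.0837i)  (+0.1156+0.4771i)·(+0.3141+0.1521i)  (+0.0408+0.1246i)·(+0.3574+0.0820i)  (-0.1377-0.3298i)·(-0.0931+0.0000i)  (-0.1557-0.3032i)·(-0.3574+0.0820i)  (+0.1112+0.1801i)·(+0.3141-0.1521i)  (+0.3266+0.4458i)·(-0.1043+0.0837i)
Y_3^1(R⁻¹ n̂) = +0.026934+0.406816i

Re=0.0269 Im=0.4068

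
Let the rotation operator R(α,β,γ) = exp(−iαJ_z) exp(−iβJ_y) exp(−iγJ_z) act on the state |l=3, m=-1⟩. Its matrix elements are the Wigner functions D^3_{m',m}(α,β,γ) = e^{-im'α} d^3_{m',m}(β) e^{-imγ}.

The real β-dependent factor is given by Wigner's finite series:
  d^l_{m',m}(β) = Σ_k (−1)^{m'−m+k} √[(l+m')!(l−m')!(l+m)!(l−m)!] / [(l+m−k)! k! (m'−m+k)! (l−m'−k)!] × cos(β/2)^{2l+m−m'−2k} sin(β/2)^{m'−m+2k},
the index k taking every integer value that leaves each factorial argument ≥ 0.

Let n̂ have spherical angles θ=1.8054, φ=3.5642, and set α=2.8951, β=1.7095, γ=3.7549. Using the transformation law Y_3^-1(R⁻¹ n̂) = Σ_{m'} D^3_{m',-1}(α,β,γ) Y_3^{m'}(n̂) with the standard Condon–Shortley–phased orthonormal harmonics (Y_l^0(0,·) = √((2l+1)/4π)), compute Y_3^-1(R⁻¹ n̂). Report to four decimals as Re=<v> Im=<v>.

Re=-0.3052 Im=0.2864

Need the full column D^3_{m',-1} for m'=−3..3 at α=2.8951, β=1.7095, γ=3.7549.
cos(β/2)=0.656407, sin(β/2)=0.754407
d^3_{-3,-1}: single k=2 term ⇒ +0.409214;  D = +0.405961-0.051494i
d^3_{-2,-1}: k∈[1..2] ⇒ +0.290718 -0.768010 = -0.477292;  D = +0.473841+0.057290i
d^3_{-1,-1}: k∈[0..2] ⇒ +0.079991 -0.845268 +0.837376 = +0.072098;  D = +0.067302+0.025858i
d^3_{0,-1}: k∈[0..2] ⇒ -0.318466 +1.261969 -0.555638 = +0.387865;  D = -0.317176-0.223245i
d^3_{1,-1}: k∈[0..2] ⇒ +0.633951 -1.116501 +0.184346 = -0.298204;  D = -0.194605-0.225953i
d^3_{2,-1}: k∈[0..1] ⇒ -0.768010 +0.507226 = -0.260784;  D = +0.116826+0.233152i
d^3_{3,-1}: single k=0 term ⇒ +0.540524;  D = +0.116909+0.527729i
Y_3^{m'}(θ=1.8054,φ=3.5642) and Σ D·Y over m':
  (+0.4060-0.0515i)·(-0.1145+0.3664i)  (+0.4738+0.0573i)·(-0.1491+0.1681i)  (+0.0673+0.0259i)·(+0.2092-0.0941i)  (-0.3172-0.2232i)·(+0.2368+0.0000i)  (-0.1946-0.2260i)·(-0.2092-0.0941i)  (+0.1168+0.2332i)·(-0.1491-0.1681i)  (+0.1169+0.5277i)·(+0.1145+0.3664i)
Y_3^-1(R⁻¹ n̂) = -0.305246+0.286415i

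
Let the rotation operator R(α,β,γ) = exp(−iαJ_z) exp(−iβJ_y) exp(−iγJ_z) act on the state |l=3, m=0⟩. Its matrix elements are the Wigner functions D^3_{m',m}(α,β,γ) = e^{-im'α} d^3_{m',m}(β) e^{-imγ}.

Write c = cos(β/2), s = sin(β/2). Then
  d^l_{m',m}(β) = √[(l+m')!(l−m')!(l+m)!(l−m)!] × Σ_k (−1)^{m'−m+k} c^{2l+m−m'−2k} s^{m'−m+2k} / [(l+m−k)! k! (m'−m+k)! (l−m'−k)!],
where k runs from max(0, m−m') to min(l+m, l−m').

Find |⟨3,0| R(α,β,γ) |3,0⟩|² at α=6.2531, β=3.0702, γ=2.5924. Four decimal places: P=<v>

Split into d^3_{0,0}(β=3.0702) × two z-phases.
With c≡cos(β/2)=0.035689 and s≡sin(β/2)=0.999363, N=[6·6·6·6]^{1/2}=36.000000
Admissible k: 0..3 (factorial args all ≥0)
  k=0: (−1)^0·36.0000/(36)·0.0357^6·0.9994^0 = +0.000000
  k=1: (−1)^1·36.0000/(4)·0.0357^4·0.9994^2 = -0.000015
  k=2: (−1)^2·36.0000/(4)·0.0357^2·0.9994^4 = +0.011434
  k=3: (−1)^3·36.0000/(36)·0.0357^0·0.9994^6 = -0.996184
d^3_{0,0}(3.0702) = +0.000000 -0.000015 +0.011434 -0.996184 = -0.984764
|D^3_{0,0}|² = |d^3_{0,0}(β)|² = (-0.984764)² = 0.969761 (the z-rotation phases have unit modulus)

P=0.9698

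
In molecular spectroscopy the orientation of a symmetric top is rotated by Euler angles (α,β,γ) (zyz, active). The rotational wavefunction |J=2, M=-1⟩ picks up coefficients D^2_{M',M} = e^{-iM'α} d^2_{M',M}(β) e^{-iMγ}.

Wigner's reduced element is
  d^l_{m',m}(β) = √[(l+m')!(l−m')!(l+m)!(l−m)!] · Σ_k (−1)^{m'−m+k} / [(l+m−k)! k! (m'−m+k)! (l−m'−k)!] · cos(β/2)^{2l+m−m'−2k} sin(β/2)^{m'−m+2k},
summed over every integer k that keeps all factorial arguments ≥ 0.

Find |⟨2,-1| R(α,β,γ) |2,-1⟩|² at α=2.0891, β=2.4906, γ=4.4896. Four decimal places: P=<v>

P=0.0702

Split into d^2_{-1,-1}(β=2.4906) × two z-phases.
Half-angle: c=0.319779, s=0.947492. N=√(1·6·1·6)=6.000000
k: max(0,(-1)−(-1))=0 … min(2+(-1),2−(-1))=1
  k=0: (−1)^0·6.0000/(6)·0.3198^4·0.9475^0 = +0.010457
  k=1: (−1)^1·6.0000/(2)·0.3198^2·0.9475^2 = -0.275405
d^2_{-1,-1}(2.4906) = +0.010457 -0.275405 = -0.264949
|D^2_{-1,-1}|² = |d^2_{-1,-1}(β)|² = (-0.264949)² = 0.070198 (the z-rotation phases have unit modulus)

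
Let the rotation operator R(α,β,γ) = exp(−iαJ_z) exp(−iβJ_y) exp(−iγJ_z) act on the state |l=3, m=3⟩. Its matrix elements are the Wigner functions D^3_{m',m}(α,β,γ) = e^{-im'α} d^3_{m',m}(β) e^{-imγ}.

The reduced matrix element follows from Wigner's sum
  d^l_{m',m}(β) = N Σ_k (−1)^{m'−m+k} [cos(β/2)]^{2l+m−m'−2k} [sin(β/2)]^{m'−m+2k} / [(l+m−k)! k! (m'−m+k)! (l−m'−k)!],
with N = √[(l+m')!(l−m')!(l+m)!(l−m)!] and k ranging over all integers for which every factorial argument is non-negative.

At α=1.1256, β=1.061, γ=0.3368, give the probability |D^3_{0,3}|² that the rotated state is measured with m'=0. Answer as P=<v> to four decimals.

P=0.1382

First d^3_{0,3}(β=1.061), then the phase factors e^{-i(0)α} and e^{-i(3)γ}:
c=cos(1.061/2)=0.862554, s=sin(1.061/2)=0.505965; N=√[6·6·720·1]=160.996894
k: max(0,(3)−(0))=3 … min(3+(3),3−(0))=3
  k=3: (−1)^0·160.9969/(36)·0.8626^3·0.5060^3 = +0.371736
d^3_{0,3}(1.061) = +0.371736
|D^3_{0,3}|² = |d^3_{0,3}(β)|² = (+0.371736)² = 0.138188 (the z-rotation phases have unit modulus)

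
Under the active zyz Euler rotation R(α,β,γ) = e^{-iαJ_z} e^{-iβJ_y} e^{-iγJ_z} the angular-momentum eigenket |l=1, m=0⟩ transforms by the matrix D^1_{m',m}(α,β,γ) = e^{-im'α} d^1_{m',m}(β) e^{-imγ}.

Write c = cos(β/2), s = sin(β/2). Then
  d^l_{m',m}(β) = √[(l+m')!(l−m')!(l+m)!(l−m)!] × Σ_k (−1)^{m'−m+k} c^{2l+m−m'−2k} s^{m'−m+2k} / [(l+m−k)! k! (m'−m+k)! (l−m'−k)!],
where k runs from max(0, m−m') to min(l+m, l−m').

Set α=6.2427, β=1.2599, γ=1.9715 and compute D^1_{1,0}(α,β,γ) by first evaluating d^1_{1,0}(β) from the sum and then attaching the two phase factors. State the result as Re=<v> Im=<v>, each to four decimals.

First d^1_{1,0}(β=1.2599), then the phase factors e^{-i(1)α} and e^{-i(0)γ}:
c=cos(1.2599/2)=0.808057, s=sin(1.2599/2)=0.589104; N=√[2·1·1·1]=1.414214
k: max(0,(0)−(1))=0 … min(1+(0),1−(1))=0
  k=0: (−1)^1·1.4142/(1)·0.8081^1·0.5891^1 = -0.673208
d^1_{1,0}(1.2599) = -0.673208
D = (+0.999181+0.040474i)·(-0.673208)·(+1.000000+0.000000i) = -0.672656-0.027248i

Re=-0.6727 Im=-0.0272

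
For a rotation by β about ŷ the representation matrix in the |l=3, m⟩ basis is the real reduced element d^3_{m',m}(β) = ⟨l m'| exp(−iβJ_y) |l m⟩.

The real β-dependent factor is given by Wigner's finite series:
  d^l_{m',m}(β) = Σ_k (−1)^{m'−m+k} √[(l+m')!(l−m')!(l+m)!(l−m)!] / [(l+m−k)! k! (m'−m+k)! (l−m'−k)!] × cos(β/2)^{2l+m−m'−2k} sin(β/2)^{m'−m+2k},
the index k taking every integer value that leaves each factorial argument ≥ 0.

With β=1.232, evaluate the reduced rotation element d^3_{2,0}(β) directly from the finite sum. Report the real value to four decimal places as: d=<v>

d=0.4048

d^3_{2,0}(β=1.232) via Wigner's sum:
With c≡cos(β/2)=0.816196 and s≡sin(β/2)=0.577775, N=[120·1·6·6]^{1/2}=65.726707
The bounds max(0,m−m')=0 and min(l+m,l−m')=1 give 2 terms
  k=0: (−1)^2·65.7267/(12)·0.8162^4·0.5778^2 = +0.811440
  k=1: (−1)^3·65.7267/(12)·0.8162^2·0.5778^4 = -0.406616
d^3_{2,0}(1.232) = +0.811440 -0.406616 = +0.404823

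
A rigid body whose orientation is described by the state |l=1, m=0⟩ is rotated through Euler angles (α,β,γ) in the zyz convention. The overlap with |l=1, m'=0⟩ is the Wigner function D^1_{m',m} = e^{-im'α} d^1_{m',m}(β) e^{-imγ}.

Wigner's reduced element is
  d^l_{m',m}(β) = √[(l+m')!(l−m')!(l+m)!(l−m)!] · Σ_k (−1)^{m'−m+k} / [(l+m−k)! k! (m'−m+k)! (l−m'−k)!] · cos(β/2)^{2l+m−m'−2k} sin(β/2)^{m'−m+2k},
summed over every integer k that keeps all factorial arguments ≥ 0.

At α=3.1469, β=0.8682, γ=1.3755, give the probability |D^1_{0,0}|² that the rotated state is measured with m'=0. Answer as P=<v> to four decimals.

D^1_{0,0}(3.1469,0.8682,1.3755) = e^{-i·0·3.1469}·d^1_{0,0}(0.8682)·e^{-i·0·1.3755}. Compute d first:
Half-angle: c=0.907249, s=0.420594. N=√(1·1·1·1)=1.000000
Admissible k: 0..1 (factorial args all ≥0)
  k=0: (−1)^0·1.0000/(1)·0.9072^2·0.4206^0 = +0.823101
  k=1: (−1)^1·1.0000/(1)·0.9072^0·0.4206^2 = -0.176899
d^1_{0,0}(0.8682) = +0.823101 -0.176899 = +0.646201
|D^1_{0,0}|² = |d^1_{0,0}(β)|² = (+0.646201)² = 0.417576 (the z-rotation phases have unit modulus)

P=0.4176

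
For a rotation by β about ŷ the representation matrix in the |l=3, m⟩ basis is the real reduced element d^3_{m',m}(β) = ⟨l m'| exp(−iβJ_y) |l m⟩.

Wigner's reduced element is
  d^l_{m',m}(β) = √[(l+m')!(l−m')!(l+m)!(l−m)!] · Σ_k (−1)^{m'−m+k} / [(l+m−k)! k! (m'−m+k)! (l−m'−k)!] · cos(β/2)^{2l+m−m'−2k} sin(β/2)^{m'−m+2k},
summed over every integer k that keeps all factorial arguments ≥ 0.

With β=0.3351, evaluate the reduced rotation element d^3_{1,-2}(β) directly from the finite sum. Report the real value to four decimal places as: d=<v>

d^3_{1,-2}(β=0.3351) via Wigner's sum:
c=cos(0.3351/2)=0.985996, s=sin(0.3351/2)=0.166767; N=√[24·2·1·120]=75.894664
k∈{0,1} keeps every argument non-negative
  k=0: (−1)^3·75.8947/(12)·0.9860^3·0.1668^3 = -0.028118
  k=1: (−1)^4·75.8947/(24)·0.9860^1·0.1668^5 = +0.000402
d^3_{1,-2}(0.3351) = -0.028118 +0.000402 = -0.027716

d=-0.0277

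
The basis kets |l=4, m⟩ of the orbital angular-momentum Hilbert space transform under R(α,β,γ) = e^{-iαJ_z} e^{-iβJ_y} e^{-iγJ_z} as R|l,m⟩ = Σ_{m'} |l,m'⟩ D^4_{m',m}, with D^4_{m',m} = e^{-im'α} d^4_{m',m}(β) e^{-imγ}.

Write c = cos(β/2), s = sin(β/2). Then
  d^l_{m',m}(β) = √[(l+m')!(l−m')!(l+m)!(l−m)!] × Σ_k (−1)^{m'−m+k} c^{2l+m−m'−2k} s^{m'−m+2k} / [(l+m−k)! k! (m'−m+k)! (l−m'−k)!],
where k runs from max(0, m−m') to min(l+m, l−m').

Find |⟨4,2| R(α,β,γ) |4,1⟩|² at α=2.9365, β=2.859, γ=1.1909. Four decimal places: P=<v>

P=0.0013

First d^4_{2,1}(β=2.859), then the phase factors e^{-i(2)α} and e^{-i(1)γ}:
Half-angle: c=0.140827, s=0.990034. N=√(720·2·120·6)=1018.233765
k∈{0,1,2} keeps every argument non-negative
  k=0: (−1)^1·1018.2338/(240)·0.1408^7·0.9900^1 = -0.000005
  k=1: (−1)^2·1018.2338/(48)·0.1408^5·0.9900^3 = +0.001140
  k=2: (−1)^3·1018.2338/(72)·0.1408^3·0.9900^5 = -0.037568
d^4_{2,1}(2.859) = -0.000005 +0.001140 -0.037568 = -0.036433
|D^4_{2,1}|² = |d^4_{2,1}(β)|² = (-0.036433)² = 0.001327 (the z-rotation phases have unit modulus)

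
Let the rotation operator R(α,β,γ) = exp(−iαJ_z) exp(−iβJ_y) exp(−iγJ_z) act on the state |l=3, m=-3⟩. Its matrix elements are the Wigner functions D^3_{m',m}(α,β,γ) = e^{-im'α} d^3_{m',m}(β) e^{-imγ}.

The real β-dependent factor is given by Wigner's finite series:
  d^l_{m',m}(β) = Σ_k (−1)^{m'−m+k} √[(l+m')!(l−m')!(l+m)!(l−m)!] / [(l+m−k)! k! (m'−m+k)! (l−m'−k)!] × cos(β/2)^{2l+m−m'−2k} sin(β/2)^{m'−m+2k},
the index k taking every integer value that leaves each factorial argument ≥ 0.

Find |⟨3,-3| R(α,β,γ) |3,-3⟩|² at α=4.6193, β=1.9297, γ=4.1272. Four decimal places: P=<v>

P=0.0012

First d^3_{-3,-3}(β=1.9297), then the phase factors e^{-i(-3)α} and e^{-i(-3)γ}:
With c≡cos(β/2)=0.569540 and s≡sin(β/2)=0.821963, N=[1·720·1·720]^{1/2}=720.000000
The bounds max(0,m−m')=0 and min(l+m,l−m')=0 give 1 term
  k=0: (−1)^0·720.0000/(720)·0.5695^6·0.8220^0 = +0.034131
d^3_{-3,-3}(1.9297) = +0.034131
|D^3_{-3,-3}|² = |d^3_{-3,-3}(β)|² = (+0.034131)² = 0.001165 (the z-rotation phases have unit modulus)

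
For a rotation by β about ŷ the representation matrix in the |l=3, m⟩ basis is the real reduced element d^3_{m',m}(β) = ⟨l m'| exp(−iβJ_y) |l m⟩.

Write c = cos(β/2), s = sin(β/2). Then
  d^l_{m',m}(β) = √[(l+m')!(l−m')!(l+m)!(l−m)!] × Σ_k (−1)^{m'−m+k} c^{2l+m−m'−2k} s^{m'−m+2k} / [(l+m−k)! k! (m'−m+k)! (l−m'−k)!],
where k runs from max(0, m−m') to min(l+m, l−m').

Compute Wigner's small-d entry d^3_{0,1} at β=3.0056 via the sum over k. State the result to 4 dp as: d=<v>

d^3_{0,1}(β=3.0056) via Wigner's sum:
c=cos(3.0056/2)=0.067944, s=sin(3.0056/2)=0.997689; N=√[6·6·24·2]=41.569219
The bounds max(0,m−m')=1 and min(l+m,l−m')=3 give 3 terms
  k=1: (−1)^0·41.5692/(12)·0.0679^5·0.9977^1 = +0.000005
  k=2: (−1)^1·41.5692/(4)·0.0679^3·0.9977^3 = -0.003237
  k=3: (−1)^2·41.5692/(12)·0.0679^1·0.9977^5 = +0.232658
d^3_{0,1}(3.0056) = +0.000005 -0.003237 +0.232658 = +0.229426

d=0.2294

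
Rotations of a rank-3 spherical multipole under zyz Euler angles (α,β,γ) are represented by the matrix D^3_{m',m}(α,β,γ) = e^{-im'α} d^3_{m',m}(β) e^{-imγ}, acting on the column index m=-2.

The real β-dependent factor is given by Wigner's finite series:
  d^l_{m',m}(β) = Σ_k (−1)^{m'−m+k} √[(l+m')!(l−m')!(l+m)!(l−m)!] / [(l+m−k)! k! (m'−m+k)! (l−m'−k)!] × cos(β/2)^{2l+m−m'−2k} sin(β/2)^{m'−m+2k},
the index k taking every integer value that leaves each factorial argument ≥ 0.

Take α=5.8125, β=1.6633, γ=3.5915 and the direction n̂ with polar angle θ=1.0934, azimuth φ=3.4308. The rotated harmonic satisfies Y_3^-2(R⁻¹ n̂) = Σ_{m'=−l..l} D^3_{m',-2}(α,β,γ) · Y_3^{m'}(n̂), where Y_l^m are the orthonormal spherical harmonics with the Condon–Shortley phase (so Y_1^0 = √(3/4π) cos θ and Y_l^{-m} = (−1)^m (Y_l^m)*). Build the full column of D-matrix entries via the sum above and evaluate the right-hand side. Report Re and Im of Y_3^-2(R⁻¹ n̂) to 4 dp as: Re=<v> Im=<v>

Need the full column D^3_{m',-2} for m'=−3..3 at α=5.8125, β=1.6633, γ=3.5915.
cos(β/2)=0.673657, sin(β/2)=0.739044
d^3_{-3,-2}: single k=1 term ⇒ +0.251154;  D = +0.218918-0.123099i
d^3_{-2,-2}: k∈[0..1] ⇒ +0.093462 -0.562427 = -0.468966;  D = -0.468561+0.019483i
d^3_{-1,-2}: k∈[0..1] ⇒ -0.324239 +0.780473 = +0.456234;  D = +0.414866+0.189829i
d^3_{0,-2}: k∈[0..1] ⇒ +0.616108 -0.741514 = -0.125406;  D = -0.077972-0.098219i
d^3_{1,-2}: k∈[0..1] ⇒ -0.780473 +0.469667 = -0.310805;  D = -0.061838-0.304592i
d^3_{2,-2}: k∈[0..1] ⇒ +0.676907 -0.162938 = +0.513969;  D = -0.137284+0.495295i
d^3_{3,-2}: single k=0 term ⇒ -0.363803;  D = +0.245596-0.268393i
Y_3^{m'}(θ=1.0934,φ=3.4308) and Σ D·Y over m':
  (+0.2189-0.1231i)·(-0.1890+0.2230i)  (-0.4686+0.0195i)·(+0.3102-0.2025i)  (+0.4149+0.1898i)·(-0.0153+0.0045i)  (-0.0780-0.0982i)·(-0.3334+0.0000i)  (-0.0618-0.3046i)·(+0.0153+0.0045i)  (-0.1373+0.4953i)·(+0.3102+0.2025i)  (+0.2456-0.2684i)·(+0.1890+0.2230i)
Y_3^-2(R⁻¹ n̂) = -0.172705+0.329677i

Re=-0.1727 Im=0.3297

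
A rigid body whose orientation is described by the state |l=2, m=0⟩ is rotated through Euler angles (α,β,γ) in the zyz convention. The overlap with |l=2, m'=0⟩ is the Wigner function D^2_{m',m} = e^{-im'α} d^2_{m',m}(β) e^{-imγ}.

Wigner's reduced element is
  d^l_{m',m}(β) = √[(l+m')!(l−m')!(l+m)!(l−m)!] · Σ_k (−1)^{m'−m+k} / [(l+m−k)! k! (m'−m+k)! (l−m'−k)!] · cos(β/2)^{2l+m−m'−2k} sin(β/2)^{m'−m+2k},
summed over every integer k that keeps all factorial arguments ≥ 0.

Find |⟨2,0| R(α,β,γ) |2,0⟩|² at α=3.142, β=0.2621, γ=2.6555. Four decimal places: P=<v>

D^2_{0,0}(3.142,0.2621,2.6555) = e^{-i·0·3.142}·d^2_{0,0}(0.2621)·e^{-i·0·2.6555}. Compute d first:
Half-angle: c=0.991425, s=0.130675. N=√(2·2·2·2)=4.000000
The bounds max(0,m−m')=0 and min(l+m,l−m')=2 give 3 terms
  k=0: (−1)^0·4.0000/(4)·0.9914^4·0.1307^0 = +0.966140
  k=1: (−1)^1·4.0000/(1)·0.9914^2·0.1307^2 = -0.067138
  k=2: (−1)^2·4.0000/(4)·0.9914^0·0.1307^4 = +0.000292
d^2_{0,0}(0.2621) = +0.966140 -0.067138 +0.000292 = +0.899293
|D^2_{0,0}|² = |d^2_{0,0}(β)|² = (+0.899293)² = 0.808729 (the z-rotation phases have unit modulus)

P=0.8087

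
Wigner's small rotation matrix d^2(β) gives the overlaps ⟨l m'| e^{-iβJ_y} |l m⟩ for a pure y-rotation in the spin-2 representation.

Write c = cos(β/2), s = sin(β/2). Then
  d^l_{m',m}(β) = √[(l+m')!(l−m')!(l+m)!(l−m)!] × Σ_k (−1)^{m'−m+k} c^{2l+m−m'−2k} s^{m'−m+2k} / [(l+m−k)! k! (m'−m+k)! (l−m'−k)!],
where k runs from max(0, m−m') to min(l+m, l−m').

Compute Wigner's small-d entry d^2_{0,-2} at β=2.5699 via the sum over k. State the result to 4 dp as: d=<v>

d=0.1793

d^2_{0,-2}(β=2.5699) via Wigner's sum:
c=cos(2.5699/2)=0.281970, s=sin(2.5699/2)=0.959423; N=√[2·2·1·24]=9.797959
The bounds max(0,m−m')=0 and min(l+m,l−m')=0 give 1 term
  k=0: (−1)^2·9.7980/(4)·0.2820^2·0.9594^2 = +0.179267
d^2_{0,-2}(2.5699) = +0.179267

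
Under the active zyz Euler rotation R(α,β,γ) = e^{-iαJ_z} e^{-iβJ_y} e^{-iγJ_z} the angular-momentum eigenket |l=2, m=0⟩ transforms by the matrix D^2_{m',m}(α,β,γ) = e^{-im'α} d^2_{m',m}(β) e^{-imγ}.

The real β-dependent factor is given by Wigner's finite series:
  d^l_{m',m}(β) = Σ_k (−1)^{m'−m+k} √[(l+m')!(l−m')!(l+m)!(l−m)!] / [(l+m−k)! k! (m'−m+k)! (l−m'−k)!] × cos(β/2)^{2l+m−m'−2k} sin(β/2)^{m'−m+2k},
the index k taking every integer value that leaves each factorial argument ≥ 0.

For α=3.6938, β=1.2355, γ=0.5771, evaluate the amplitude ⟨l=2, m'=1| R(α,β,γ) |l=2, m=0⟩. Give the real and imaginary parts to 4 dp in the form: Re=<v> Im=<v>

Re=0.3240 Im=-0.1996

Split into d^2_{1,0}(β=1.2355) × two z-phases.
Half-angle: c=0.815184, s=0.579202. N=√(6·1·2·2)=4.898979
k∈{0,1} keeps every argument non-negative
  k=0: (−1)^1·4.8990/(2)·0.8152^3·0.5792^1 = -0.768551
  k=1: (−1)^2·4.8990/(2)·0.8152^1·0.5792^3 = +0.387992
d^2_{1,0}(1.2355) = -0.768551 +0.387992 = -0.380559
Phases: e^{-i·(1)·3.6938}=-0.851369+0.524568i, e^{-i·(0)·0.5771}=+1.000000+0.000000i ⇒ D=+0.323996-0.199629i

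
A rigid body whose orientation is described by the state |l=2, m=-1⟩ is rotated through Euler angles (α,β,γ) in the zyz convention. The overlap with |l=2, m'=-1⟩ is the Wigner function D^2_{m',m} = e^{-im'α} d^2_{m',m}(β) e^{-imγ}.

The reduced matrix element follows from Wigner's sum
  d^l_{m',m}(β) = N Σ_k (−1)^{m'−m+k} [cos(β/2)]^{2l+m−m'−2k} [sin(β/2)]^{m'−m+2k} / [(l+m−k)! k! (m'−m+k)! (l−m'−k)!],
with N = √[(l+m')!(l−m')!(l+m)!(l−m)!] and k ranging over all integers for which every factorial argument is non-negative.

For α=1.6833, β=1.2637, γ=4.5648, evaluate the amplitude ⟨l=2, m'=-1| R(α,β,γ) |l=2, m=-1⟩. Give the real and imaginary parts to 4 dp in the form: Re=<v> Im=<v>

Re=-0.2573 Im=0.0090

First d^2_{-1,-1}(β=1.2637), then the phase factors e^{-i(-1)α} and e^{-i(-1)γ}:
Half-angle: c=0.806936, s=0.590639. N=√(1·6·1·6)=6.000000
k∈{0,1} keeps every argument non-negative
  k=0: (−1)^0·6.0000/(6)·0.8069^4·0.5906^0 = +0.423991
  k=1: (−1)^1·6.0000/(2)·0.8069^2·0.5906^2 = -0.681465
d^2_{-1,-1}(1.2637) = +0.423991 -0.681465 = -0.257473
Attach z-rotation phases: D = e^{-i(-1)(1.6833)}·(-0.257473)·e^{-i(-1)(4.5648)} = -0.257315+0.009032i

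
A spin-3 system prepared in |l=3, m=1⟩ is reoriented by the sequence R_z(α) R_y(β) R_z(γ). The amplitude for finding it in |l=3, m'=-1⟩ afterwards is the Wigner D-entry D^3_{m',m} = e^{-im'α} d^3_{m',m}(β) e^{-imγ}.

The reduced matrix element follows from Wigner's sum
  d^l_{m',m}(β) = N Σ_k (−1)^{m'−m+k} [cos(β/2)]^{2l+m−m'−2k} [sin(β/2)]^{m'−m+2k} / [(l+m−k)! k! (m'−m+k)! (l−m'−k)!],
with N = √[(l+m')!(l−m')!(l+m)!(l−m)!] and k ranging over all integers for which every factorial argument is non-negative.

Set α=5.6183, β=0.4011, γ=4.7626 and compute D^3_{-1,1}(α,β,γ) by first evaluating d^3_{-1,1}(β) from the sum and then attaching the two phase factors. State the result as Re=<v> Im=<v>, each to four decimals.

Re=0.1361 Im=0.1567

D^3_{-1,1}(5.6183,0.4011,4.7626) = e^{-i·-1·5.6183}·d^3_{-1,1}(0.4011)·e^{-i·1·4.7626}. Compute d first:
Half-angle: c=0.979957, s=0.199208. N=√(2·24·24·2)=48.000000
Admissible k: 2..4 (factorial args all ≥0)
  k=2: (−1)^0·48.0000/(8)·0.9800^4·0.1992^2 = +0.219581
  k=3: (−1)^1·48.0000/(6)·0.9800^2·0.1992^4 = -0.012099
  k=4: (−1)^2·48.0000/(48)·0.9800^0·0.1992^6 = +0.000062
d^3_{-1,1}(0.4011) = +0.219581 -0.012099 +0.000062 = +0.207545
Attach z-rotation phases: D = e^{-i(-1)(5.6183)}·(+0.207545)·e^{-i(1)(4.7626)} = +0.136085+0.156703i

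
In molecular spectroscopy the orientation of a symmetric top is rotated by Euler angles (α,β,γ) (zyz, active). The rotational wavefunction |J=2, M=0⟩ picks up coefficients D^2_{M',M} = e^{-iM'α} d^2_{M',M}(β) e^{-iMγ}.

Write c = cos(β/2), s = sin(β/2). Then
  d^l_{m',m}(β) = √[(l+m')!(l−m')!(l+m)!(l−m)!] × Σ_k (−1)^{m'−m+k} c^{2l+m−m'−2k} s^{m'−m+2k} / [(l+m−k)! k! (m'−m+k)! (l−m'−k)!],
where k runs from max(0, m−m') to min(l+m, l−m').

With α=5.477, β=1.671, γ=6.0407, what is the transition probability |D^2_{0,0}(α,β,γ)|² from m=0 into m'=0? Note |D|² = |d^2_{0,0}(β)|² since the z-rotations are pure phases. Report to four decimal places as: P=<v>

P=0.2352

First d^2_{0,0}(β=1.671), then the phase factors e^{-i(0)α} and e^{-i(0)γ}:
Half-angle: c=0.670807, s=0.741632. N=√(2·2·2·2)=4.000000
k: max(0,(0)−(0))=0 … min(2+(0),2−(0))=2
  k=0: (−1)^0·4.0000/(4)·0.6708^4·0.7416^0 = +0.202484
  k=1: (−1)^1·4.0000/(1)·0.6708^2·0.7416^2 = -0.989993
  k=2: (−1)^2·4.0000/(4)·0.6708^0·0.7416^4 = +0.302520
d^2_{0,0}(1.671) = +0.202484 -0.989993 +0.302520 = -0.484989
|D^2_{0,0}|² = |d^2_{0,0}(β)|² = (-0.484989)² = 0.235215 (the z-rotation phases have unit modulus)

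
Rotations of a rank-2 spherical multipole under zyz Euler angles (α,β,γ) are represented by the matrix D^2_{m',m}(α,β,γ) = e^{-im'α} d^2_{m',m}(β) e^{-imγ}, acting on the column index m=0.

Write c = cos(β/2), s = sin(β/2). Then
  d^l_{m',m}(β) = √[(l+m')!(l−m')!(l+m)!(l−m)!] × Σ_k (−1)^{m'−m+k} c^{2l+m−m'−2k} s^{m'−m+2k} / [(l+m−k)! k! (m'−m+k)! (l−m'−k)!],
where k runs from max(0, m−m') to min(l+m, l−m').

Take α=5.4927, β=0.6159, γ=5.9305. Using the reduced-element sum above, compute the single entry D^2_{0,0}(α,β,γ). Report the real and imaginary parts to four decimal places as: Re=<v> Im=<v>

Split into d^2_{0,0}(β=0.6159) × two z-phases.
With c≡cos(β/2)=0.952957 and s≡sin(β/2)=0.303106, N=[2·2·2·2]^{1/2}=4.000000
Admissible k: 0..2 (factorial args all ≥0)
  k=0: (−1)^0·4.0000/(4)·0.9530^4·0.3031^0 = +0.824695
  k=1: (−1)^1·4.0000/(1)·0.9530^2·0.3031^2 = -0.333730
  k=2: (−1)^2·4.0000/(4)·0.9530^0·0.3031^4 = +0.008441
d^2_{0,0}(0.6159) = +0.824695 -0.333730 +0.008441 = +0.499406
Phases: e^{-i·(0)·5.4927}=+1.000000+0.000000i, e^{-i·(0)·5.9305}=+1.000000+0.000000i ⇒ D=+0.499406+0.000000i

Re=0.4994 Im=0.0000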